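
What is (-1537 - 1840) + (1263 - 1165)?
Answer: -3279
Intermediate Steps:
(-1537 - 1840) + (1263 - 1165) = -3377 + 98 = -3279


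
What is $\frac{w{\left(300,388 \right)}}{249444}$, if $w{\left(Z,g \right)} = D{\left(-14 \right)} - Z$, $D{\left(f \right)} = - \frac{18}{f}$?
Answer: $- \frac{17}{14196} \approx -0.0011975$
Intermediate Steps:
$w{\left(Z,g \right)} = \frac{9}{7} - Z$ ($w{\left(Z,g \right)} = - \frac{18}{-14} - Z = \left(-18\right) \left(- \frac{1}{14}\right) - Z = \frac{9}{7} - Z$)
$\frac{w{\left(300,388 \right)}}{249444} = \frac{\frac{9}{7} - 300}{249444} = \left(\frac{9}{7} - 300\right) \frac{1}{249444} = \left(- \frac{2091}{7}\right) \frac{1}{249444} = - \frac{17}{14196}$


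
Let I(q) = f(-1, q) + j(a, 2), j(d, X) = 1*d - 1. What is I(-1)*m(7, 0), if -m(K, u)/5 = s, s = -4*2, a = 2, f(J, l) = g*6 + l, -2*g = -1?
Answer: 120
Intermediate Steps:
g = 1/2 (g = -1/2*(-1) = 1/2 ≈ 0.50000)
f(J, l) = 3 + l (f(J, l) = (1/2)*6 + l = 3 + l)
s = -8
j(d, X) = -1 + d (j(d, X) = d - 1 = -1 + d)
m(K, u) = 40 (m(K, u) = -5*(-8) = 40)
I(q) = 4 + q (I(q) = (3 + q) + (-1 + 2) = (3 + q) + 1 = 4 + q)
I(-1)*m(7, 0) = (4 - 1)*40 = 3*40 = 120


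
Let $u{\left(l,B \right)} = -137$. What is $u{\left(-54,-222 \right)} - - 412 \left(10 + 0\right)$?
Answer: $3983$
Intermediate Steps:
$u{\left(-54,-222 \right)} - - 412 \left(10 + 0\right) = -137 - - 412 \left(10 + 0\right) = -137 - \left(-412\right) 10 = -137 - -4120 = -137 + 4120 = 3983$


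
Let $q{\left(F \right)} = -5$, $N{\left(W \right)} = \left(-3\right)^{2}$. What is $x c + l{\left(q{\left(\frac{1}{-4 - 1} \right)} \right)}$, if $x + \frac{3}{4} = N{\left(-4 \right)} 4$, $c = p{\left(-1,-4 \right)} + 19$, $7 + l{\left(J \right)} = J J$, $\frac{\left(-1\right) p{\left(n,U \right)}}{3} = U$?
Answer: $\frac{4443}{4} \approx 1110.8$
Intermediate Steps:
$p{\left(n,U \right)} = - 3 U$
$N{\left(W \right)} = 9$
$l{\left(J \right)} = -7 + J^{2}$ ($l{\left(J \right)} = -7 + J J = -7 + J^{2}$)
$c = 31$ ($c = \left(-3\right) \left(-4\right) + 19 = 12 + 19 = 31$)
$x = \frac{141}{4}$ ($x = - \frac{3}{4} + 9 \cdot 4 = - \frac{3}{4} + 36 = \frac{141}{4} \approx 35.25$)
$x c + l{\left(q{\left(\frac{1}{-4 - 1} \right)} \right)} = \frac{141}{4} \cdot 31 - \left(7 - \left(-5\right)^{2}\right) = \frac{4371}{4} + \left(-7 + 25\right) = \frac{4371}{4} + 18 = \frac{4443}{4}$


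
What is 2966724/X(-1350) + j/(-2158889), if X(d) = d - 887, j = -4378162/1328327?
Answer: -8507705700096410578/6415068497448611 ≈ -1326.2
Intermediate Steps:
j = -4378162/1328327 (j = -4378162*1/1328327 = -4378162/1328327 ≈ -3.2960)
X(d) = -887 + d
2966724/X(-1350) + j/(-2158889) = 2966724/(-887 - 1350) - 4378162/1328327/(-2158889) = 2966724/(-2237) - 4378162/1328327*(-1/2158889) = 2966724*(-1/2237) + 4378162/2867710548703 = -2966724/2237 + 4378162/2867710548703 = -8507705700096410578/6415068497448611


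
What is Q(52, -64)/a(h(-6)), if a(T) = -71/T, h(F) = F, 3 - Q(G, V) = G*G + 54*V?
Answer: 4530/71 ≈ 63.803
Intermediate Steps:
Q(G, V) = 3 - G² - 54*V (Q(G, V) = 3 - (G*G + 54*V) = 3 - (G² + 54*V) = 3 + (-G² - 54*V) = 3 - G² - 54*V)
Q(52, -64)/a(h(-6)) = (3 - 1*52² - 54*(-64))/((-71/(-6))) = (3 - 1*2704 + 3456)/((-71*(-⅙))) = (3 - 2704 + 3456)/(71/6) = 755*(6/71) = 4530/71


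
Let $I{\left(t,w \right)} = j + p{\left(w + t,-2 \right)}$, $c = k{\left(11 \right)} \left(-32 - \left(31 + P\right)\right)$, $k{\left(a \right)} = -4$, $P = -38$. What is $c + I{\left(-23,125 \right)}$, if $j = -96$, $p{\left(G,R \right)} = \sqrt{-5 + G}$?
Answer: $4 + \sqrt{97} \approx 13.849$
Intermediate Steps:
$c = 100$ ($c = - 4 \left(-32 - -7\right) = - 4 \left(-32 + \left(-31 + 38\right)\right) = - 4 \left(-32 + 7\right) = \left(-4\right) \left(-25\right) = 100$)
$I{\left(t,w \right)} = -96 + \sqrt{-5 + t + w}$ ($I{\left(t,w \right)} = -96 + \sqrt{-5 + \left(w + t\right)} = -96 + \sqrt{-5 + \left(t + w\right)} = -96 + \sqrt{-5 + t + w}$)
$c + I{\left(-23,125 \right)} = 100 - \left(96 - \sqrt{-5 - 23 + 125}\right) = 100 - \left(96 - \sqrt{97}\right) = 4 + \sqrt{97}$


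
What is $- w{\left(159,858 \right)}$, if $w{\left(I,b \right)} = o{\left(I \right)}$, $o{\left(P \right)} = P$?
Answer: $-159$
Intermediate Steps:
$w{\left(I,b \right)} = I$
$- w{\left(159,858 \right)} = \left(-1\right) 159 = -159$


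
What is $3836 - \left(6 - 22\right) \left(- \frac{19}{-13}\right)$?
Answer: $\frac{50172}{13} \approx 3859.4$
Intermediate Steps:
$3836 - \left(6 - 22\right) \left(- \frac{19}{-13}\right) = 3836 - - 16 \left(\left(-19\right) \left(- \frac{1}{13}\right)\right) = 3836 - \left(-16\right) \frac{19}{13} = 3836 - - \frac{304}{13} = 3836 + \frac{304}{13} = \frac{50172}{13}$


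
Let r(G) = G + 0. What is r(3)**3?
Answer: 27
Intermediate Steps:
r(G) = G
r(3)**3 = 3**3 = 27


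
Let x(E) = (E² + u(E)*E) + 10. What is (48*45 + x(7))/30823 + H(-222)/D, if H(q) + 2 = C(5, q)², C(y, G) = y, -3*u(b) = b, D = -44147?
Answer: 289596589/4082228943 ≈ 0.070941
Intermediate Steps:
u(b) = -b/3
x(E) = 10 + 2*E²/3 (x(E) = (E² + (-E/3)*E) + 10 = (E² - E²/3) + 10 = 2*E²/3 + 10 = 10 + 2*E²/3)
H(q) = 23 (H(q) = -2 + 5² = -2 + 25 = 23)
(48*45 + x(7))/30823 + H(-222)/D = (48*45 + (10 + (⅔)*7²))/30823 + 23/(-44147) = (2160 + (10 + (⅔)*49))*(1/30823) + 23*(-1/44147) = (2160 + (10 + 98/3))*(1/30823) - 23/44147 = (2160 + 128/3)*(1/30823) - 23/44147 = (6608/3)*(1/30823) - 23/44147 = 6608/92469 - 23/44147 = 289596589/4082228943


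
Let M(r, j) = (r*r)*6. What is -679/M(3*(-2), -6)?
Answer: -679/216 ≈ -3.1435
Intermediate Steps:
M(r, j) = 6*r² (M(r, j) = r²*6 = 6*r²)
-679/M(3*(-2), -6) = -679/(6*(3*(-2))²) = -679/(6*(-6)²) = -679/(6*36) = -679/216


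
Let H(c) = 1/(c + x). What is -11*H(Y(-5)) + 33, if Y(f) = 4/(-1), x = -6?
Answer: 341/10 ≈ 34.100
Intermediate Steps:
Y(f) = -4 (Y(f) = 4*(-1) = -4)
H(c) = 1/(-6 + c) (H(c) = 1/(c - 6) = 1/(-6 + c))
-11*H(Y(-5)) + 33 = -11/(-6 - 4) + 33 = -11/(-10) + 33 = -11*(-⅒) + 33 = 11/10 + 33 = 341/10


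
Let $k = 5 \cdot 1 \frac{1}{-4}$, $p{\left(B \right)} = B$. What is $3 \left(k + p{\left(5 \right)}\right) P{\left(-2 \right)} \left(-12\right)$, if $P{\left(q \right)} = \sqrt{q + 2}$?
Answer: $0$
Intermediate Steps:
$k = - \frac{5}{4}$ ($k = 5 \cdot 1 \left(- \frac{1}{4}\right) = 5 \left(- \frac{1}{4}\right) = - \frac{5}{4} \approx -1.25$)
$P{\left(q \right)} = \sqrt{2 + q}$
$3 \left(k + p{\left(5 \right)}\right) P{\left(-2 \right)} \left(-12\right) = 3 \left(- \frac{5}{4} + 5\right) \sqrt{2 - 2} \left(-12\right) = 3 \cdot \frac{15}{4} \sqrt{0} \left(-12\right) = \frac{45}{4} \cdot 0 \left(-12\right) = 0 \left(-12\right) = 0$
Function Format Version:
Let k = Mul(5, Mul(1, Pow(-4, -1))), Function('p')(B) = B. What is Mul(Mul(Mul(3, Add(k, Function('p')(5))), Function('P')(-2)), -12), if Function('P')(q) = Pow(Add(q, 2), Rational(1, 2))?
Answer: 0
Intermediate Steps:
k = Rational(-5, 4) (k = Mul(5, Mul(1, Rational(-1, 4))) = Mul(5, Rational(-1, 4)) = Rational(-5, 4) ≈ -1.2500)
Function('P')(q) = Pow(Add(2, q), Rational(1, 2))
Mul(Mul(Mul(3, Add(k, Function('p')(5))), Function('P')(-2)), -12) = Mul(Mul(Mul(3, Add(Rational(-5, 4), 5)), Pow(Add(2, -2), Rational(1, 2))), -12) = Mul(Mul(Mul(3, Rational(15, 4)), Pow(0, Rational(1, 2))), -12) = Mul(Mul(Rational(45, 4), 0), -12) = Mul(0, -12) = 0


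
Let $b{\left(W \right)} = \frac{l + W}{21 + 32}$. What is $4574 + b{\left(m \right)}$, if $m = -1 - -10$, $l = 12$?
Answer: $\frac{242443}{53} \approx 4574.4$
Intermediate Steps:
$m = 9$ ($m = -1 + 10 = 9$)
$b{\left(W \right)} = \frac{12}{53} + \frac{W}{53}$ ($b{\left(W \right)} = \frac{12 + W}{21 + 32} = \frac{12 + W}{53} = \left(12 + W\right) \frac{1}{53} = \frac{12}{53} + \frac{W}{53}$)
$4574 + b{\left(m \right)} = 4574 + \left(\frac{12}{53} + \frac{1}{53} \cdot 9\right) = 4574 + \left(\frac{12}{53} + \frac{9}{53}\right) = 4574 + \frac{21}{53} = \frac{242443}{53}$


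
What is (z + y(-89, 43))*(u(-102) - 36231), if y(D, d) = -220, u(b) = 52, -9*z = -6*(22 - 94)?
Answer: 9695972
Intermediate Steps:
z = -48 (z = -(-2)*(22 - 94)/3 = -(-2)*(-72)/3 = -⅑*432 = -48)
(z + y(-89, 43))*(u(-102) - 36231) = (-48 - 220)*(52 - 36231) = -268*(-36179) = 9695972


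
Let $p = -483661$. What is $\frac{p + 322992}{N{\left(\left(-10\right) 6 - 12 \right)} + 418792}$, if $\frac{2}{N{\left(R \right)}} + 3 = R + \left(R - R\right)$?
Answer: $- \frac{12050175}{31409398} \approx -0.38365$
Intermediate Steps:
$N{\left(R \right)} = \frac{2}{-3 + R}$ ($N{\left(R \right)} = \frac{2}{-3 + \left(R + \left(R - R\right)\right)} = \frac{2}{-3 + \left(R + 0\right)} = \frac{2}{-3 + R}$)
$\frac{p + 322992}{N{\left(\left(-10\right) 6 - 12 \right)} + 418792} = \frac{-483661 + 322992}{\frac{2}{-3 - 72} + 418792} = - \frac{160669}{\frac{2}{-3 - 72} + 418792} = - \frac{160669}{\frac{2}{-75} + 418792} = - \frac{160669}{2 \left(- \frac{1}{75}\right) + 418792} = - \frac{160669}{- \frac{2}{75} + 418792} = - \frac{160669}{\frac{31409398}{75}} = \left(-160669\right) \frac{75}{31409398} = - \frac{12050175}{31409398}$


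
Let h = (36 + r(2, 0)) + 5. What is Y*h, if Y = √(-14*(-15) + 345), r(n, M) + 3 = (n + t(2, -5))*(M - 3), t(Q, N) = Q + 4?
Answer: 14*√555 ≈ 329.82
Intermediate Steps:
t(Q, N) = 4 + Q
r(n, M) = -3 + (-3 + M)*(6 + n) (r(n, M) = -3 + (n + (4 + 2))*(M - 3) = -3 + (n + 6)*(-3 + M) = -3 + (6 + n)*(-3 + M) = -3 + (-3 + M)*(6 + n))
Y = √555 (Y = √(210 + 345) = √555 ≈ 23.558)
h = 14 (h = (36 + (-21 - 3*2 + 6*0 + 0*2)) + 5 = (36 + (-21 - 6 + 0 + 0)) + 5 = (36 - 27) + 5 = 9 + 5 = 14)
Y*h = √555*14 = 14*√555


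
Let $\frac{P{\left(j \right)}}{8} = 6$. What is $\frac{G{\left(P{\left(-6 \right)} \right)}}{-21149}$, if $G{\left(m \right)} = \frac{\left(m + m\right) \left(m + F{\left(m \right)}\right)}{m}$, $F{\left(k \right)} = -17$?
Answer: $- \frac{62}{21149} \approx -0.0029316$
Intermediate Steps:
$P{\left(j \right)} = 48$ ($P{\left(j \right)} = 8 \cdot 6 = 48$)
$G{\left(m \right)} = -34 + 2 m$ ($G{\left(m \right)} = \frac{\left(m + m\right) \left(m - 17\right)}{m} = \frac{2 m \left(-17 + m\right)}{m} = -34 + 2 m$)
$\frac{G{\left(P{\left(-6 \right)} \right)}}{-21149} = \frac{-34 + 2 \cdot 48}{-21149} = \left(-34 + 96\right) \left(- \frac{1}{21149}\right) = 62 \left(- \frac{1}{21149}\right) = - \frac{62}{21149}$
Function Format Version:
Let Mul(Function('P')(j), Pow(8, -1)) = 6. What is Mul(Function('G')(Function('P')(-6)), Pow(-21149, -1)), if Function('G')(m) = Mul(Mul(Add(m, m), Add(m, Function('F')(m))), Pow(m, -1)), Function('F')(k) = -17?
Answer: Rational(-62, 21149) ≈ -0.0029316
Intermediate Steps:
Function('P')(j) = 48 (Function('P')(j) = Mul(8, 6) = 48)
Function('G')(m) = Add(-34, Mul(2, m)) (Function('G')(m) = Mul(Mul(Add(m, m), Add(m, -17)), Pow(m, -1)) = Mul(Mul(Mul(2, m), Add(-17, m)), Pow(m, -1)) = Mul(Mul(2, m, Add(-17, m)), Pow(m, -1)) = Add(-34, Mul(2, m)))
Mul(Function('G')(Function('P')(-6)), Pow(-21149, -1)) = Mul(Add(-34, Mul(2, 48)), Pow(-21149, -1)) = Mul(Add(-34, 96), Rational(-1, 21149)) = Mul(62, Rational(-1, 21149)) = Rational(-62, 21149)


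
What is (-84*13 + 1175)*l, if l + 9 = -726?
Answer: -61005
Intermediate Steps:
l = -735 (l = -9 - 726 = -735)
(-84*13 + 1175)*l = (-84*13 + 1175)*(-735) = (-1092 + 1175)*(-735) = 83*(-735) = -61005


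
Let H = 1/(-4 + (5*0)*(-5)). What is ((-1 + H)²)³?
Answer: 15625/4096 ≈ 3.8147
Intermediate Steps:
H = -¼ (H = 1/(-4 + 0*(-5)) = 1/(-4 + 0) = 1/(-4) = -¼ ≈ -0.25000)
((-1 + H)²)³ = ((-1 - ¼)²)³ = ((-5/4)²)³ = (25/16)³ = 15625/4096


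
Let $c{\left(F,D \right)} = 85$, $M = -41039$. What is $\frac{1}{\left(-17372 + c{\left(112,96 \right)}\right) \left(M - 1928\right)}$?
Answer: $\frac{1}{742770529} \approx 1.3463 \cdot 10^{-9}$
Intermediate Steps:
$\frac{1}{\left(-17372 + c{\left(112,96 \right)}\right) \left(M - 1928\right)} = \frac{1}{\left(-17372 + 85\right) \left(-41039 - 1928\right)} = \frac{1}{\left(-17287\right) \left(-42967\right)} = \frac{1}{742770529}$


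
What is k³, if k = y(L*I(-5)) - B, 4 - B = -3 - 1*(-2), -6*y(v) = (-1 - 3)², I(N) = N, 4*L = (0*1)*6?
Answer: -12167/27 ≈ -450.63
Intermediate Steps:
L = 0 (L = ((0*1)*6)/4 = (0*6)/4 = (¼)*0 = 0)
y(v) = -8/3 (y(v) = -(-1 - 3)²/6 = -⅙*(-4)² = -⅙*16 = -8/3)
B = 5 (B = 4 - (-3 - 1*(-2)) = 4 - (-3 + 2) = 4 - 1*(-1) = 4 + 1 = 5)
k = -23/3 (k = -8/3 - 1*5 = -8/3 - 5 = -23/3 ≈ -7.6667)
k³ = (-23/3)³ = -12167/27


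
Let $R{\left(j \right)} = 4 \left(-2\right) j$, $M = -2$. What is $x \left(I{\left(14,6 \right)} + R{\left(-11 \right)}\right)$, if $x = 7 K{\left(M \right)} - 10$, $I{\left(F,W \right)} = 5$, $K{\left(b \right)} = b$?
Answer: $-2232$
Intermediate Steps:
$R{\left(j \right)} = - 8 j$
$x = -24$ ($x = 7 \left(-2\right) - 10 = -14 - 10 = -24$)
$x \left(I{\left(14,6 \right)} + R{\left(-11 \right)}\right) = - 24 \left(5 - -88\right) = - 24 \left(5 + 88\right) = \left(-24\right) 93 = -2232$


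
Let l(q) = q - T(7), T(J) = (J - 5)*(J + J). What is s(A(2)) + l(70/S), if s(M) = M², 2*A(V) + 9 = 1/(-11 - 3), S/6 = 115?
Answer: -396299/54096 ≈ -7.3258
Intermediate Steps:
S = 690 (S = 6*115 = 690)
T(J) = 2*J*(-5 + J) (T(J) = (-5 + J)*(2*J) = 2*J*(-5 + J))
A(V) = -127/28 (A(V) = -9/2 + 1/(2*(-11 - 3)) = -9/2 + (½)/(-14) = -9/2 + (½)*(-1/14) = -9/2 - 1/28 = -127/28)
l(q) = -28 + q (l(q) = q - 2*7*(-5 + 7) = q - 2*7*2 = q - 1*28 = q - 28 = -28 + q)
s(A(2)) + l(70/S) = (-127/28)² + (-28 + 70/690) = 16129/784 + (-28 + 70*(1/690)) = 16129/784 + (-28 + 7/69) = 16129/784 - 1925/69 = -396299/54096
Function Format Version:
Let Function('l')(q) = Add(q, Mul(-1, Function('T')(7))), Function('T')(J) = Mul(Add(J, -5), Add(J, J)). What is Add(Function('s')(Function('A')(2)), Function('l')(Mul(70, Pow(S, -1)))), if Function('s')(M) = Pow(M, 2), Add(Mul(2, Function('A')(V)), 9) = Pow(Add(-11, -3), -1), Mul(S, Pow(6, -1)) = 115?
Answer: Rational(-396299, 54096) ≈ -7.3258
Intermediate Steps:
S = 690 (S = Mul(6, 115) = 690)
Function('T')(J) = Mul(2, J, Add(-5, J)) (Function('T')(J) = Mul(Add(-5, J), Mul(2, J)) = Mul(2, J, Add(-5, J)))
Function('A')(V) = Rational(-127, 28) (Function('A')(V) = Add(Rational(-9, 2), Mul(Rational(1, 2), Pow(Add(-11, -3), -1))) = Add(Rational(-9, 2), Mul(Rational(1, 2), Pow(-14, -1))) = Add(Rational(-9, 2), Mul(Rational(1, 2), Rational(-1, 14))) = Add(Rational(-9, 2), Rational(-1, 28)) = Rational(-127, 28))
Function('l')(q) = Add(-28, q) (Function('l')(q) = Add(q, Mul(-1, Mul(2, 7, Add(-5, 7)))) = Add(q, Mul(-1, Mul(2, 7, 2))) = Add(q, Mul(-1, 28)) = Add(q, -28) = Add(-28, q))
Add(Function('s')(Function('A')(2)), Function('l')(Mul(70, Pow(S, -1)))) = Add(Pow(Rational(-127, 28), 2), Add(-28, Mul(70, Pow(690, -1)))) = Add(Rational(16129, 784), Add(-28, Mul(70, Rational(1, 690)))) = Add(Rational(16129, 784), Add(-28, Rational(7, 69))) = Add(Rational(16129, 784), Rational(-1925, 69)) = Rational(-396299, 54096)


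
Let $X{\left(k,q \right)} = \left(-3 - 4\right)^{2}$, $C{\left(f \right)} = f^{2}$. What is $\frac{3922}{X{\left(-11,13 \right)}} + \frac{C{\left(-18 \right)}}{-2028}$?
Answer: $\frac{661495}{8281} \approx 79.881$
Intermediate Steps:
$X{\left(k,q \right)} = 49$ ($X{\left(k,q \right)} = \left(-7\right)^{2} = 49$)
$\frac{3922}{X{\left(-11,13 \right)}} + \frac{C{\left(-18 \right)}}{-2028} = \frac{3922}{49} + \frac{\left(-18\right)^{2}}{-2028} = 3922 \cdot \frac{1}{49} + 324 \left(- \frac{1}{2028}\right) = \frac{3922}{49} - \frac{27}{169} = \frac{661495}{8281}$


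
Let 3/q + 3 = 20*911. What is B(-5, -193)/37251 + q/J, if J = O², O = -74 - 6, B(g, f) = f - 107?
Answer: -11658842749/1447683129600 ≈ -0.0080535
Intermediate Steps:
B(g, f) = -107 + f
q = 3/18217 (q = 3/(-3 + 20*911) = 3/(-3 + 18220) = 3/18217 ≈ 0.00016468)
O = -80
J = 6400 (J = (-80)² = 6400)
B(-5, -193)/37251 + q/J = (-107 - 193)/37251 + (3/18217)/6400 = -300*1/37251 + (3/18217)*(1/6400) = -100/12417 + 3/116588800 = -11658842749/1447683129600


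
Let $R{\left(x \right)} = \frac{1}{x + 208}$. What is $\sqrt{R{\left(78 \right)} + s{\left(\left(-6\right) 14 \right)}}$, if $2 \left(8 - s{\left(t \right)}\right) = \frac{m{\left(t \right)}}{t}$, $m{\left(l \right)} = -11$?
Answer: $\frac{\sqrt{1145362218}}{12012} \approx 2.8174$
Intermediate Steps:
$R{\left(x \right)} = \frac{1}{208 + x}$
$s{\left(t \right)} = 8 + \frac{11}{2 t}$ ($s{\left(t \right)} = 8 - \frac{\left(-11\right) \frac{1}{t}}{2} = 8 + \frac{11}{2 t}$)
$\sqrt{R{\left(78 \right)} + s{\left(\left(-6\right) 14 \right)}} = \sqrt{\frac{1}{208 + 78} + \left(8 + \frac{11}{2 \left(\left(-6\right) 14\right)}\right)} = \sqrt{\frac{1}{286} + \left(8 + \frac{11}{2 \left(-84\right)}\right)} = \sqrt{\frac{1}{286} + \left(8 + \frac{11}{2} \left(- \frac{1}{84}\right)\right)} = \sqrt{\frac{1}{286} + \left(8 - \frac{11}{168}\right)} = \sqrt{\frac{1}{286} + \frac{1333}{168}} = \sqrt{\frac{190703}{24024}} = \frac{\sqrt{1145362218}}{12012}$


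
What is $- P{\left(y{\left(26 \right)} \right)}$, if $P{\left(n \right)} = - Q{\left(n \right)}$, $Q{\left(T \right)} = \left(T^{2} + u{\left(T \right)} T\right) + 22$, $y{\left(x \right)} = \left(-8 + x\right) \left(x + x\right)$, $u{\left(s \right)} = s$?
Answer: $1752214$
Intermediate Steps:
$y{\left(x \right)} = 2 x \left(-8 + x\right)$ ($y{\left(x \right)} = \left(-8 + x\right) 2 x = 2 x \left(-8 + x\right)$)
$Q{\left(T \right)} = 22 + 2 T^{2}$ ($Q{\left(T \right)} = \left(T^{2} + T T\right) + 22 = \left(T^{2} + T^{2}\right) + 22 = 2 T^{2} + 22 = 22 + 2 T^{2}$)
$P{\left(n \right)} = -22 - 2 n^{2}$ ($P{\left(n \right)} = - (22 + 2 n^{2}) = -22 - 2 n^{2}$)
$- P{\left(y{\left(26 \right)} \right)} = - (-22 - 2 \left(2 \cdot 26 \left(-8 + 26\right)\right)^{2}) = - (-22 - 2 \left(2 \cdot 26 \cdot 18\right)^{2}) = - (-22 - 2 \cdot 936^{2}) = - (-22 - 1752192) = \left(-1\right) \left(-1752214\right) = 1752214$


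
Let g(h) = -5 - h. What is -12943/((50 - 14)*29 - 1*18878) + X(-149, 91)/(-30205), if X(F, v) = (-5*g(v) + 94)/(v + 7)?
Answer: 2735872011/3770731790 ≈ 0.72555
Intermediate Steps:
X(F, v) = (119 + 5*v)/(7 + v) (X(F, v) = (-5*(-5 - v) + 94)/(v + 7) = ((25 + 5*v) + 94)/(7 + v) = (119 + 5*v)/(7 + v))
-12943/((50 - 14)*29 - 1*18878) + X(-149, 91)/(-30205) = -12943/((50 - 14)*29 - 1*18878) + ((119 + 5*91)/(7 + 91))/(-30205) = -12943/(36*29 - 18878) + ((119 + 455)/98)*(-1/30205) = -12943/(1044 - 18878) + ((1/98)*574)*(-1/30205) = -12943/(-17834) + (41/7)*(-1/30205) = -12943*(-1/17834) - 41/211435 = 12943/17834 - 41/211435 = 2735872011/3770731790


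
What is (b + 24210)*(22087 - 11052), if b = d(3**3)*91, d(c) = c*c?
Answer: 999208215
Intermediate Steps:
d(c) = c**2
b = 66339 (b = (3**3)**2*91 = 27**2*91 = 729*91 = 66339)
(b + 24210)*(22087 - 11052) = (66339 + 24210)*(22087 - 11052) = 90549*11035 = 999208215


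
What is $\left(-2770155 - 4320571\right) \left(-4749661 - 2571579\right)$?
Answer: $51912906820240$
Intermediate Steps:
$\left(-2770155 - 4320571\right) \left(-4749661 - 2571579\right) = - 7090726 \left(-4749661 - 2571579\right) = \left(-7090726\right) \left(-7321240\right) = 51912906820240$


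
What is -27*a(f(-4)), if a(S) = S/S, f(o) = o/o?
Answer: -27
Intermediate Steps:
f(o) = 1
a(S) = 1
-27*a(f(-4)) = -27*1 = -27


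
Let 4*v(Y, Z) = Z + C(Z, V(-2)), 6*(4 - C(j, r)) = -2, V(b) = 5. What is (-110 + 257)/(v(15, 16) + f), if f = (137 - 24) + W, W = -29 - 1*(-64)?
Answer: 1764/1837 ≈ 0.96026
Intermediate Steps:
W = 35 (W = -29 + 64 = 35)
C(j, r) = 13/3 (C(j, r) = 4 - 1/6*(-2) = 4 + 1/3 = 13/3)
v(Y, Z) = 13/12 + Z/4 (v(Y, Z) = (Z + 13/3)/4 = (13/3 + Z)/4 = 13/12 + Z/4)
f = 148 (f = (137 - 24) + 35 = 113 + 35 = 148)
(-110 + 257)/(v(15, 16) + f) = (-110 + 257)/((13/12 + (1/4)*16) + 148) = 147/((13/12 + 4) + 148) = 147/(61/12 + 148) = 147/(1837/12) = 147*(12/1837) = 1764/1837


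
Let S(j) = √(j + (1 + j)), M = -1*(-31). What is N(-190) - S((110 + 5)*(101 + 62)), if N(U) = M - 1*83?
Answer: -52 - √37491 ≈ -245.63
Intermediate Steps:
M = 31
S(j) = √(1 + 2*j)
N(U) = -52 (N(U) = 31 - 1*83 = 31 - 83 = -52)
N(-190) - S((110 + 5)*(101 + 62)) = -52 - √(1 + 2*((110 + 5)*(101 + 62))) = -52 - √(1 + 2*(115*163)) = -52 - √(1 + 2*18745) = -52 - √(1 + 37490) = -52 - √37491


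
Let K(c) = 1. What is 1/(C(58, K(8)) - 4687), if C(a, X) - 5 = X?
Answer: -1/4681 ≈ -0.00021363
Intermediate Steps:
C(a, X) = 5 + X
1/(C(58, K(8)) - 4687) = 1/((5 + 1) - 4687) = 1/(6 - 4687) = 1/(-4681) = -1/4681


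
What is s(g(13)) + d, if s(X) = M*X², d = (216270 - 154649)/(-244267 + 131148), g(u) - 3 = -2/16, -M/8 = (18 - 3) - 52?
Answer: 2213585219/904952 ≈ 2446.1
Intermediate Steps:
M = 296 (M = -8*((18 - 3) - 52) = -8*(15 - 52) = -8*(-37) = 296)
g(u) = 23/8 (g(u) = 3 - 2/16 = 3 - 2*1/16 = 3 - ⅛ = 23/8)
d = -61621/113119 (d = 61621/(-113119) = 61621*(-1/113119) = -61621/113119 ≈ -0.54474)
s(X) = 296*X²
s(g(13)) + d = 296*(23/8)² - 61621/113119 = 296*(529/64) - 61621/113119 = 19573/8 - 61621/113119 = 2213585219/904952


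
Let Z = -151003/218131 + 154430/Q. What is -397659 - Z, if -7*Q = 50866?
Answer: -2205981321927003/5547725723 ≈ -3.9764e+5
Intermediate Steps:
Q = -50866/7 (Q = -1/7*50866 = -50866/7 ≈ -7266.6)
Z = -121741355454/5547725723 (Z = -151003/218131 + 154430/(-50866/7) = -151003*1/218131 + 154430*(-7/50866) = -151003/218131 - 540505/25433 = -121741355454/5547725723 ≈ -21.944)
-397659 - Z = -397659 - 1*(-121741355454/5547725723) = -397659 + 121741355454/5547725723 = -2205981321927003/5547725723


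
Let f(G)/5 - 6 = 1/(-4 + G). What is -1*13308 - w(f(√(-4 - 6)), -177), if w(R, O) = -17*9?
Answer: -13155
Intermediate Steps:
f(G) = 30 + 5/(-4 + G)
w(R, O) = -153
-1*13308 - w(f(√(-4 - 6)), -177) = -1*13308 - 1*(-153) = -13308 + 153 = -13155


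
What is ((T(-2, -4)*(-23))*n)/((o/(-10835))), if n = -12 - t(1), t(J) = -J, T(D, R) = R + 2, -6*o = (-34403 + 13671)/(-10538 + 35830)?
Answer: 207995464380/5183 ≈ 4.0130e+7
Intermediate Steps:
o = 5183/37938 (o = -(-34403 + 13671)/(6*(-10538 + 35830)) = -(-10366)/(3*25292) = -⅙*(-5183/6323) = 5183/37938 ≈ 0.13662)
T(D, R) = 2 + R
n = -11 (n = -12 - (-1) = -12 - 1*(-1) = -12 + 1 = -11)
((T(-2, -4)*(-23))*n)/((o/(-10835))) = (((2 - 4)*(-23))*(-11))/(((5183/37938)/(-10835))) = (-2*(-23)*(-11))/(((5183/37938)*(-1/10835))) = (46*(-11))/(-5183/411058230) = -506*(-411058230/5183) = 207995464380/5183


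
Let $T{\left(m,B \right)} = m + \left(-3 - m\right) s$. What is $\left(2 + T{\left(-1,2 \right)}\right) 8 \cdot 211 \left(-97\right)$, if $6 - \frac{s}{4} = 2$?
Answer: $5075816$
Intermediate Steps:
$s = 16$ ($s = 24 - 8 = 16$)
$T{\left(m,B \right)} = -48 - 15 m$ ($T{\left(m,B \right)} = m + \left(-3 - m\right) 16 = m - \left(48 + 16 m\right) = -48 - 15 m$)
$\left(2 + T{\left(-1,2 \right)}\right) 8 \cdot 211 \left(-97\right) = \left(2 - 33\right) 8 \cdot 211 \left(-97\right) = \left(-31\right) 8 \cdot 211 \left(-97\right) = \left(-248\right) 211 \left(-97\right) = \left(-52328\right) \left(-97\right) = 5075816$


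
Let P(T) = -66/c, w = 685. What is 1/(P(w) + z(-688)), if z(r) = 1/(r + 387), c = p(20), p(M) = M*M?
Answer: -60200/10133 ≈ -5.9410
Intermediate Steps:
p(M) = M²
c = 400 (c = 20² = 400)
z(r) = 1/(387 + r)
P(T) = -33/200 (P(T) = -66/400 = -66*1/400 = -33/200)
1/(P(w) + z(-688)) = 1/(-33/200 + 1/(387 - 688)) = 1/(-33/200 + 1/(-301)) = 1/(-33/200 - 1/301) = 1/(-10133/60200) = -60200/10133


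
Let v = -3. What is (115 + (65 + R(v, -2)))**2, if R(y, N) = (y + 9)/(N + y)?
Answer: 799236/25 ≈ 31969.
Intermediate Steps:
R(y, N) = (9 + y)/(N + y)
(115 + (65 + R(v, -2)))**2 = (115 + (65 + (9 - 3)/(-2 - 3)))**2 = (115 + (65 + 6/(-5)))**2 = (115 + (65 - 1/5*6))**2 = (115 + (65 - 6/5))**2 = (115 + 319/5)**2 = (894/5)**2 = 799236/25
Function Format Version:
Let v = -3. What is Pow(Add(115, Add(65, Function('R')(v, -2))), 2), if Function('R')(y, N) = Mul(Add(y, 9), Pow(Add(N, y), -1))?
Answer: Rational(799236, 25) ≈ 31969.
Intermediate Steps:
Function('R')(y, N) = Mul(Pow(Add(N, y), -1), Add(9, y)) (Function('R')(y, N) = Mul(Add(9, y), Pow(Add(N, y), -1)) = Mul(Pow(Add(N, y), -1), Add(9, y)))
Pow(Add(115, Add(65, Function('R')(v, -2))), 2) = Pow(Add(115, Add(65, Mul(Pow(Add(-2, -3), -1), Add(9, -3)))), 2) = Pow(Add(115, Add(65, Mul(Pow(-5, -1), 6))), 2) = Pow(Add(115, Add(65, Mul(Rational(-1, 5), 6))), 2) = Pow(Add(115, Add(65, Rational(-6, 5))), 2) = Pow(Add(115, Rational(319, 5)), 2) = Pow(Rational(894, 5), 2) = Rational(799236, 25)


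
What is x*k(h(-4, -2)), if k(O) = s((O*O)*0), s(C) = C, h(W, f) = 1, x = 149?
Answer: 0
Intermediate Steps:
k(O) = 0 (k(O) = (O*O)*0 = O²*0 = 0)
x*k(h(-4, -2)) = 149*0 = 0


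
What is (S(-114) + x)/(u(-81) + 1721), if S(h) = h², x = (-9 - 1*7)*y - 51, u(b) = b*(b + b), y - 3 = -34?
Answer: 13441/14843 ≈ 0.90554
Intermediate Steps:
y = -31 (y = 3 - 34 = -31)
u(b) = 2*b² (u(b) = b*(2*b) = 2*b²)
x = 445 (x = (-9 - 1*7)*(-31) - 51 = (-9 - 7)*(-31) - 51 = -16*(-31) - 51 = 496 - 51 = 445)
(S(-114) + x)/(u(-81) + 1721) = ((-114)² + 445)/(2*(-81)² + 1721) = (12996 + 445)/(2*6561 + 1721) = 13441/(13122 + 1721) = 13441/14843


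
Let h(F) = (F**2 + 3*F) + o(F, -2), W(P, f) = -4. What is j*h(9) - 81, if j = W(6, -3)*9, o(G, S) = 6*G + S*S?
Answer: -6057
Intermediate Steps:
o(G, S) = S**2 + 6*G (o(G, S) = 6*G + S**2 = S**2 + 6*G)
j = -36 (j = -4*9 = -36)
h(F) = 4 + F**2 + 9*F (h(F) = (F**2 + 3*F) + ((-2)**2 + 6*F) = (F**2 + 3*F) + (4 + 6*F) = 4 + F**2 + 9*F)
j*h(9) - 81 = -36*(4 + 9**2 + 9*9) - 81 = -36*(4 + 81 + 81) - 81 = -36*166 - 81 = -5976 - 81 = -6057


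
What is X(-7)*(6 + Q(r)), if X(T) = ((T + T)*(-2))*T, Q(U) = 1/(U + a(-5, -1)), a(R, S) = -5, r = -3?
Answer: -2303/2 ≈ -1151.5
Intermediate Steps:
Q(U) = 1/(-5 + U) (Q(U) = 1/(U - 5) = 1/(-5 + U))
X(T) = -4*T**2 (X(T) = ((2*T)*(-2))*T = (-4*T)*T = -4*T**2)
X(-7)*(6 + Q(r)) = (-4*(-7)**2)*(6 + 1/(-5 - 3)) = (-4*49)*(6 + 1/(-8)) = -196*(6 - 1/8) = -196*47/8 = -2303/2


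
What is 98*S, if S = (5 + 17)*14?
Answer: 30184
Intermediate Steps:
S = 308 (S = 22*14 = 308)
98*S = 98*308 = 30184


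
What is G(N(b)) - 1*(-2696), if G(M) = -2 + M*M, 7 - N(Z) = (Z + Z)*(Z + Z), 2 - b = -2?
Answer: 5943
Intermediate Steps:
b = 4 (b = 2 - 1*(-2) = 2 + 2 = 4)
N(Z) = 7 - 4*Z² (N(Z) = 7 - (Z + Z)*(Z + Z) = 7 - 2*Z*2*Z = 7 - 4*Z²)
G(M) = -2 + M²
G(N(b)) - 1*(-2696) = (-2 + (7 - 4*4²)²) - 1*(-2696) = (-2 + (7 - 4*16)²) + 2696 = (-2 + (7 - 64)²) + 2696 = (-2 + (-57)²) + 2696 = (-2 + 3249) + 2696 = 3247 + 2696 = 5943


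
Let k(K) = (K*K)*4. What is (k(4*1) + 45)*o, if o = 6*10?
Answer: 6540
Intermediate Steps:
k(K) = 4*K² (k(K) = K²*4 = 4*K²)
o = 60
(k(4*1) + 45)*o = (4*(4*1)² + 45)*60 = (4*4² + 45)*60 = (4*16 + 45)*60 = (64 + 45)*60 = 109*60 = 6540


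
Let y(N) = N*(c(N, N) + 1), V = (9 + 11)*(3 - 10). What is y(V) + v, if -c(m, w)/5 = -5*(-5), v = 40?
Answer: 17400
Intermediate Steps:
c(m, w) = -125 (c(m, w) = -(-25)*(-5) = -5*25 = -125)
V = -140 (V = 20*(-7) = -140)
y(N) = -124*N (y(N) = N*(-125 + 1) = N*(-124) = -124*N)
y(V) + v = -124*(-140) + 40 = 17360 + 40 = 17400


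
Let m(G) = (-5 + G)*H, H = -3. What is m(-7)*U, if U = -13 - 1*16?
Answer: -1044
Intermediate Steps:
m(G) = 15 - 3*G (m(G) = (-5 + G)*(-3) = 15 - 3*G)
U = -29 (U = -13 - 16 = -29)
m(-7)*U = (15 - 3*(-7))*(-29) = (15 + 21)*(-29) = 36*(-29) = -1044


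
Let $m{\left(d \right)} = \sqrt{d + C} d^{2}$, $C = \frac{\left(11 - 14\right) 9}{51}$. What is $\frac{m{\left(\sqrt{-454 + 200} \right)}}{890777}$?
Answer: $- \frac{254 \sqrt{-153 + 289 i \sqrt{254}}}{15143209} \approx -0.00079167 - 0.00081841 i$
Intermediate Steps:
$C = - \frac{9}{17}$ ($C = \left(-3\right) 9 \cdot \frac{1}{51} = \left(-27\right) \frac{1}{51} = - \frac{9}{17} \approx -0.52941$)
$m{\left(d \right)} = d^{2} \sqrt{- \frac{9}{17} + d}$ ($m{\left(d \right)} = \sqrt{d - \frac{9}{17}} d^{2} = \sqrt{- \frac{9}{17} + d} d^{2} = d^{2} \sqrt{- \frac{9}{17} + d}$)
$\frac{m{\left(\sqrt{-454 + 200} \right)}}{890777} = \frac{\frac{1}{17} \left(\sqrt{-454 + 200}\right)^{2} \sqrt{-153 + 289 \sqrt{-454 + 200}}}{890777} = \frac{\left(\sqrt{-254}\right)^{2} \sqrt{-153 + 289 \sqrt{-254}}}{17} \cdot \frac{1}{890777} = \frac{\left(i \sqrt{254}\right)^{2} \sqrt{-153 + 289 i \sqrt{254}}}{17} \cdot \frac{1}{890777} = \frac{1}{17} \left(-254\right) \sqrt{-153 + 289 i \sqrt{254}} \cdot \frac{1}{890777} = - \frac{254 \sqrt{-153 + 289 i \sqrt{254}}}{17} \cdot \frac{1}{890777} = - \frac{254 \sqrt{-153 + 289 i \sqrt{254}}}{15143209}$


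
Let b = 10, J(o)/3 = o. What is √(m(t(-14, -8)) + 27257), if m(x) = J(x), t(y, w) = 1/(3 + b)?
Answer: 2*√1151618/13 ≈ 165.10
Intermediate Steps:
J(o) = 3*o
t(y, w) = 1/13 (t(y, w) = 1/(3 + 10) = 1/13)
m(x) = 3*x
√(m(t(-14, -8)) + 27257) = √(3*(1/13) + 27257) = √(3/13 + 27257) = √(354344/13) = 2*√1151618/13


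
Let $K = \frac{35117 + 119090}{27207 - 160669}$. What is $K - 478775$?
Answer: $- \frac{63898423257}{133462} \approx -4.7878 \cdot 10^{5}$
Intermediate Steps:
$K = - \frac{154207}{133462}$ ($K = \frac{154207}{-133462} = 154207 \left(- \frac{1}{133462}\right) = - \frac{154207}{133462} \approx -1.1554$)
$K - 478775 = - \frac{154207}{133462} - 478775 = - \frac{63898423257}{133462}$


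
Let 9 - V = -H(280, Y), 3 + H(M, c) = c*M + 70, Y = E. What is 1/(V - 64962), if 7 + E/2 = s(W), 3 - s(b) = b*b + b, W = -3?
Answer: -1/70486 ≈ -1.4187e-5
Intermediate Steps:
s(b) = 3 - b - b**2 (s(b) = 3 - (b*b + b) = 3 - (b**2 + b) = 3 - (b + b**2) = 3 + (-b - b**2) = 3 - b - b**2)
E = -20 (E = -14 + 2*(3 - 1*(-3) - 1*(-3)**2) = -14 + 2*(3 + 3 - 1*9) = -14 + 2*(3 + 3 - 9) = -14 + 2*(-3) = -14 - 6 = -20)
Y = -20
H(M, c) = 67 + M*c (H(M, c) = -3 + (c*M + 70) = -3 + (M*c + 70) = -3 + (70 + M*c) = 67 + M*c)
V = -5524 (V = 9 - (-1)*(67 + 280*(-20)) = 9 - (-1)*(67 - 5600) = 9 - (-1)*(-5533) = 9 - 1*5533 = 9 - 5533 = -5524)
1/(V - 64962) = 1/(-5524 - 64962) = 1/(-70486) = -1/70486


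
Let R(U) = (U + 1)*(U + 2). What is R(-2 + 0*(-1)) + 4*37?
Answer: 148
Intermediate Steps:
R(U) = (1 + U)*(2 + U)
R(-2 + 0*(-1)) + 4*37 = (2 + (-2 + 0*(-1))² + 3*(-2 + 0*(-1))) + 4*37 = (2 + (-2 + 0)² + 3*(-2 + 0)) + 148 = (2 + (-2)² + 3*(-2)) + 148 = (2 + 4 - 6) + 148 = 0 + 148 = 148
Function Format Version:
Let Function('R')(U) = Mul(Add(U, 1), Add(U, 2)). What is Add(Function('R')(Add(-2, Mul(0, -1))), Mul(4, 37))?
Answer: 148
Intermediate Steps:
Function('R')(U) = Mul(Add(1, U), Add(2, U))
Add(Function('R')(Add(-2, Mul(0, -1))), Mul(4, 37)) = Add(Add(2, Pow(Add(-2, Mul(0, -1)), 2), Mul(3, Add(-2, Mul(0, -1)))), Mul(4, 37)) = Add(Add(2, Pow(Add(-2, 0), 2), Mul(3, Add(-2, 0))), 148) = Add(Add(2, Pow(-2, 2), Mul(3, -2)), 148) = Add(Add(2, 4, -6), 148) = Add(0, 148) = 148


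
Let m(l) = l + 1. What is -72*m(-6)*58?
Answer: 20880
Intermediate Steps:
m(l) = 1 + l
-72*m(-6)*58 = -72*(1 - 6)*58 = -72*(-5)*58 = 360*58 = 20880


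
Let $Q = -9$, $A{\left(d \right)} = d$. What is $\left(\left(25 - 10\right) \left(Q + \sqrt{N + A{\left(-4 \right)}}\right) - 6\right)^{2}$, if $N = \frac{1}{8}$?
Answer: $\frac{152073}{8} - \frac{2115 i \sqrt{62}}{2} \approx 19009.0 - 8326.8 i$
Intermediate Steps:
$N = \frac{1}{8} \approx 0.125$
$\left(\left(25 - 10\right) \left(Q + \sqrt{N + A{\left(-4 \right)}}\right) - 6\right)^{2} = \left(\left(25 - 10\right) \left(-9 + \sqrt{\frac{1}{8} - 4}\right) - 6\right)^{2} = \left(15 \left(-9 + \sqrt{- \frac{31}{8}}\right) - 6\right)^{2} = \left(15 \left(-9 + \frac{i \sqrt{62}}{4}\right) - 6\right)^{2} = \left(\left(-135 + \frac{15 i \sqrt{62}}{4}\right) - 6\right)^{2} = \left(-141 + \frac{15 i \sqrt{62}}{4}\right)^{2}$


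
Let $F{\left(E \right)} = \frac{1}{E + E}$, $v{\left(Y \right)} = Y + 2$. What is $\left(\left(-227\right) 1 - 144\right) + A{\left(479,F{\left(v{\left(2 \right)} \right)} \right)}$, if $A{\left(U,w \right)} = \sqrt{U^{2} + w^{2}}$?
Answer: $-371 + \frac{5 \sqrt{587369}}{8} \approx 108.0$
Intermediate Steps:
$v{\left(Y \right)} = 2 + Y$
$F{\left(E \right)} = \frac{1}{2 E}$
$\left(\left(-227\right) 1 - 144\right) + A{\left(479,F{\left(v{\left(2 \right)} \right)} \right)} = \left(\left(-227\right) 1 - 144\right) + \sqrt{479^{2} + \left(\frac{1}{2 \left(2 + 2\right)}\right)^{2}} = \left(-227 - 144\right) + \sqrt{229441 + \left(\frac{1}{2 \cdot 4}\right)^{2}} = -371 + \sqrt{229441 + \left(\frac{1}{2} \cdot \frac{1}{4}\right)^{2}} = -371 + \sqrt{229441 + \left(\frac{1}{8}\right)^{2}} = -371 + \sqrt{229441 + \frac{1}{64}} = -371 + \sqrt{\frac{14684225}{64}} = -371 + \frac{5 \sqrt{587369}}{8}$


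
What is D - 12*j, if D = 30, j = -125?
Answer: 1530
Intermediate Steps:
D - 12*j = 30 - 12*(-125) = 30 + 1500 = 1530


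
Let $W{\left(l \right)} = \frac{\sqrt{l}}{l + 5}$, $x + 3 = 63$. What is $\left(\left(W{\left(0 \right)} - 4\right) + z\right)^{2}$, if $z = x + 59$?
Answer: $13225$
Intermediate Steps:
$x = 60$ ($x = -3 + 63 = 60$)
$W{\left(l \right)} = \frac{\sqrt{l}}{5 + l}$
$z = 119$ ($z = 60 + 59 = 119$)
$\left(\left(W{\left(0 \right)} - 4\right) + z\right)^{2} = \left(\left(\frac{\sqrt{0}}{5 + 0} - 4\right) + 119\right)^{2} = \left(\left(\frac{0}{5} - 4\right) + 119\right)^{2} = \left(\left(0 \cdot \frac{1}{5} - 4\right) + 119\right)^{2} = \left(\left(0 - 4\right) + 119\right)^{2} = \left(-4 + 119\right)^{2} = 115^{2} = 13225$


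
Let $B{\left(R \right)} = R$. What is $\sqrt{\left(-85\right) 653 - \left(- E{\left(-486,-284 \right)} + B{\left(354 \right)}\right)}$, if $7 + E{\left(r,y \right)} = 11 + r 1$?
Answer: $i \sqrt{56341} \approx 237.36 i$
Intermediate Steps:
$E{\left(r,y \right)} = 4 + r$ ($E{\left(r,y \right)} = -7 + \left(11 + r 1\right) = -7 + \left(11 + r\right) = 4 + r$)
$\sqrt{\left(-85\right) 653 - \left(- E{\left(-486,-284 \right)} + B{\left(354 \right)}\right)} = \sqrt{\left(-85\right) 653 + \left(\left(4 - 486\right) - 354\right)} = \sqrt{-55505 - 836} = \sqrt{-56341} = i \sqrt{56341}$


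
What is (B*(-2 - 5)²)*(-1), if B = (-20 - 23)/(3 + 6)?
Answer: 2107/9 ≈ 234.11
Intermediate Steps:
B = -43/9 ≈ -4.7778
(B*(-2 - 5)²)*(-1) = -43*(-2 - 5)²/9*(-1) = -43/9*(-7)²*(-1) = -43/9*49*(-1) = -2107/9*(-1) = 2107/9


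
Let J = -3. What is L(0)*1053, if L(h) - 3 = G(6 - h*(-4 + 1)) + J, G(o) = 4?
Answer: 4212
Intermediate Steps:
L(h) = 4 (L(h) = 3 + (4 - 3) = 3 + 1 = 4)
L(0)*1053 = 4*1053 = 4212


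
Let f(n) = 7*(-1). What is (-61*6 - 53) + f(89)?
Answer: -426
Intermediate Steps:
f(n) = -7
(-61*6 - 53) + f(89) = (-61*6 - 53) - 7 = (-366 - 53) - 7 = -419 - 7 = -426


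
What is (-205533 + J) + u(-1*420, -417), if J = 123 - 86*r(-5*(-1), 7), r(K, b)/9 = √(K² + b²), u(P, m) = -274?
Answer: -205684 - 774*√74 ≈ -2.1234e+5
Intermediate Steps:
r(K, b) = 9*√(K² + b²)
J = 123 - 774*√74 (J = 123 - 774*√((-5*(-1))² + 7²) = 123 - 774*√(5² + 49) = 123 - 774*√(25 + 49) = 123 - 774*√74 ≈ -6535.2)
(-205533 + J) + u(-1*420, -417) = (-205533 + (123 - 774*√74)) - 274 = (-205410 - 774*√74) - 274 = -205684 - 774*√74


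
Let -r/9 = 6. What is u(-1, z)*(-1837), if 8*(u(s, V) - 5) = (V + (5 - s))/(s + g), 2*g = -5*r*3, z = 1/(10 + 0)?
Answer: -296971257/32320 ≈ -9188.5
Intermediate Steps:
r = -54 (r = -9*6 = -54)
z = ⅒ (z = 1/10 = ⅒ ≈ 0.10000)
g = 405 (g = (-5*(-54)*3)/2 = (270*3)/2 = (½)*810 = 405)
u(s, V) = 5 + (5 + V - s)/(8*(405 + s)) (u(s, V) = 5 + ((V + (5 - s))/(s + 405))/8 = 5 + ((5 + V - s)/(405 + s))/8 = 5 + (5 + V - s)/(8*(405 + s)))
u(-1, z)*(-1837) = ((16205 + ⅒ + 39*(-1))/(8*(405 - 1)))*(-1837) = ((⅛)*(16205 + ⅒ - 39)/404)*(-1837) = ((⅛)*(1/404)*(161661/10))*(-1837) = (161661/32320)*(-1837) = -296971257/32320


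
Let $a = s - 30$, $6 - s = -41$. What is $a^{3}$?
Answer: $4913$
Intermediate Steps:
$s = 47$ ($s = 6 - -41 = 6 + 41 = 47$)
$a = 17$ ($a = 47 - 30 = 17$)
$a^{3} = 17^{3} = 4913$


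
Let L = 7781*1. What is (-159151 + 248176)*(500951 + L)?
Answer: 45289866300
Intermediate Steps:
L = 7781
(-159151 + 248176)*(500951 + L) = (-159151 + 248176)*(500951 + 7781) = 89025*508732 = 45289866300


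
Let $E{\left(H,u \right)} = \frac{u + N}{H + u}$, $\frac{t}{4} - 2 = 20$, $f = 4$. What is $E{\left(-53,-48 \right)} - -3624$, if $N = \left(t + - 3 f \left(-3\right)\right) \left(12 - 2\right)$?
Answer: $\frac{364832}{101} \approx 3612.2$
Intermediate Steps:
$t = 88$ ($t = 8 + 4 \cdot 20 = 8 + 80 = 88$)
$N = 1240$ ($N = \left(88 + \left(-3\right) 4 \left(-3\right)\right) \left(12 - 2\right) = \left(88 - -36\right) 10 = \left(88 + 36\right) 10 = 124 \cdot 10 = 1240$)
$E{\left(H,u \right)} = \frac{1240 + u}{H + u}$ ($E{\left(H,u \right)} = \frac{u + 1240}{H + u} = \frac{1240 + u}{H + u}$)
$E{\left(-53,-48 \right)} - -3624 = \frac{1240 - 48}{-53 - 48} - -3624 = \frac{1}{-101} \cdot 1192 + 3624 = \left(- \frac{1}{101}\right) 1192 + 3624 = - \frac{1192}{101} + 3624 = \frac{364832}{101}$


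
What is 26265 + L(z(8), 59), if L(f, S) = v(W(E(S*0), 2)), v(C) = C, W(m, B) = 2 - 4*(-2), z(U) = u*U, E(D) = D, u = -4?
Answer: 26275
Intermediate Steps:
z(U) = -4*U
W(m, B) = 10 (W(m, B) = 2 + 8 = 10)
L(f, S) = 10
26265 + L(z(8), 59) = 26265 + 10 = 26275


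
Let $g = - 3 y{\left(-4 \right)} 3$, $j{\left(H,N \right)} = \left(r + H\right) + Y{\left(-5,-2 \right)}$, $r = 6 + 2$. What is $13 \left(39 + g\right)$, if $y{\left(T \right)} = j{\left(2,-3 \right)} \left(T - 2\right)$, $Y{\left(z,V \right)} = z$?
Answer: $4017$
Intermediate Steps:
$r = 8$
$j{\left(H,N \right)} = 3 + H$ ($j{\left(H,N \right)} = \left(8 + H\right) - 5 = 3 + H$)
$y{\left(T \right)} = -10 + 5 T$ ($y{\left(T \right)} = \left(3 + 2\right) \left(T - 2\right) = 5 \left(-2 + T\right) = -10 + 5 T$)
$g = 270$ ($g = - 3 \left(-10 + 5 \left(-4\right)\right) 3 = - 3 \left(-10 - 20\right) 3 = \left(-3\right) \left(-30\right) 3 = 90 \cdot 3 = 270$)
$13 \left(39 + g\right) = 13 \left(39 + 270\right) = 13 \cdot 309 = 4017$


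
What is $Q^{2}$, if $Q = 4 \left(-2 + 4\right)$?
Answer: $64$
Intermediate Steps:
$Q = 8$ ($Q = 4 \cdot 2 = 8$)
$Q^{2} = 8^{2} = 64$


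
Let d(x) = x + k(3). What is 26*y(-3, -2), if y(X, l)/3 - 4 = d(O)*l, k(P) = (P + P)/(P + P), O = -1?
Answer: 312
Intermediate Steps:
k(P) = 1 (k(P) = (2*P)/((2*P)) = (2*P)*(1/(2*P)) = 1)
d(x) = 1 + x (d(x) = x + 1 = 1 + x)
y(X, l) = 12 (y(X, l) = 12 + 3*((1 - 1)*l) = 12 + 3*(0*l) = 12 + 3*0 = 12 + 0 = 12)
26*y(-3, -2) = 26*12 = 312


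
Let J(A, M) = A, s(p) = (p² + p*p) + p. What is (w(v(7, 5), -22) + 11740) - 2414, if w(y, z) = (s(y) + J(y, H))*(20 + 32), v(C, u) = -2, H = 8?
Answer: 9534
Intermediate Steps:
s(p) = p + 2*p² (s(p) = (p² + p²) + p = 2*p² + p = p + 2*p²)
w(y, z) = 52*y + 52*y*(1 + 2*y) (w(y, z) = (y*(1 + 2*y) + y)*(20 + 32) = (y + y*(1 + 2*y))*52 = 52*y + 52*y*(1 + 2*y))
(w(v(7, 5), -22) + 11740) - 2414 = (104*(-2)*(1 - 2) + 11740) - 2414 = (104*(-2)*(-1) + 11740) - 2414 = (208 + 11740) - 2414 = 11948 - 2414 = 9534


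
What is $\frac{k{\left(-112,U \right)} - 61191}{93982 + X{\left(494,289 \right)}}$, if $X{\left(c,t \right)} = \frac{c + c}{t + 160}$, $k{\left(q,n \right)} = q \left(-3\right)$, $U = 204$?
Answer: $- \frac{9107965}{14066302} \approx -0.6475$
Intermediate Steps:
$k{\left(q,n \right)} = - 3 q$
$X{\left(c,t \right)} = \frac{2 c}{160 + t}$
$\frac{k{\left(-112,U \right)} - 61191}{93982 + X{\left(494,289 \right)}} = \frac{\left(-3\right) \left(-112\right) - 61191}{93982 + 2 \cdot 494 \frac{1}{160 + 289}} = \frac{336 - 61191}{93982 + 2 \cdot 494 \cdot \frac{1}{449}} = - \frac{60855}{93982 + 2 \cdot 494 \cdot \frac{1}{449}} = - \frac{60855}{93982 + \frac{988}{449}} = - \frac{60855}{\frac{42198906}{449}} = \left(-60855\right) \frac{449}{42198906} = - \frac{9107965}{14066302}$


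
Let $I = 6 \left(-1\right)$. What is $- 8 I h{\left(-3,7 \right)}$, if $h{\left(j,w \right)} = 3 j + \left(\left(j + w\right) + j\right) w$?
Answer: $-96$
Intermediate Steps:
$I = -6$
$h{\left(j,w \right)} = 3 j + w \left(w + 2 j\right)$ ($h{\left(j,w \right)} = 3 j + \left(w + 2 j\right) w = 3 j + w \left(w + 2 j\right)$)
$- 8 I h{\left(-3,7 \right)} = \left(-8\right) \left(-6\right) \left(7^{2} + 3 \left(-3\right) + 2 \left(-3\right) 7\right) = 48 \left(49 - 9 - 42\right) = 48 \left(-2\right) = -96$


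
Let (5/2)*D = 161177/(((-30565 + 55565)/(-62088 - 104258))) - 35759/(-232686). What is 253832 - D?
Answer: 2482506306387253/3635718750 ≈ 6.8281e+5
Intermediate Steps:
D = -1559644544637253/3635718750 (D = 2*(161177/(((-30565 + 55565)/(-62088 - 104258))) - 35759/(-232686))/5 = 2*(161177/((25000/(-166346))) - 35759*(-1/232686))/5 = 2*(161177/((25000*(-1/166346))) + 35759/232686)/5 = 2*(161177/(-12500/83173) + 35759/232686)/5 = 2*(161177*(-83173/12500) + 35759/232686)/5 = 2*(-13405574621/12500 + 35759/232686)/5 = (⅖)*(-1559644544637253/1454287500) = -1559644544637253/3635718750 ≈ -4.2898e+5)
253832 - D = 253832 - 1*(-1559644544637253/3635718750) = 253832 + 1559644544637253/3635718750 = 2482506306387253/3635718750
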